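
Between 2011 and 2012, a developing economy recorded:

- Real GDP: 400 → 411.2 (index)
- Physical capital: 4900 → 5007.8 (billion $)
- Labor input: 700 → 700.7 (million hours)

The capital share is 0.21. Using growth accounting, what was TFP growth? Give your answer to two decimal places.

2.26%

Real GDP growth = (411.2 − 400) / 400 = 2.8%.
Physical capital growth = (5007.8 − 4900) / 4900 = 2.2%.
Labor input growth = (700.7 − 700) / 700 = 0.1%.
Labor's share = 1 − 0.21 = 0.79.
Physical capital: 0.21 × 2.2 = 0.462 pp.
Labor input: 0.79 × 0.1 = 0.079 pp.
TFP growth = 2.8 − 0.541 = 2.259%.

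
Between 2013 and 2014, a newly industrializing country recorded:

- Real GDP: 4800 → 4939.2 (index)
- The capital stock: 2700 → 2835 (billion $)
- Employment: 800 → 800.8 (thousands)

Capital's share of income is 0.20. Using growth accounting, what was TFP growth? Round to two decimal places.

1.82%

Real GDP growth = (4939.2 − 4800) / 4800 = 2.9%.
The capital stock growth = (2835 − 2700) / 2700 = 5%.
Employment growth = (800.8 − 800) / 800 = 0.1%.
Labor's share = 1 − 0.2 = 0.8.
The capital stock: 0.2 × 5 = 1 pp.
Employment: 0.8 × 0.1 = 0.08 pp.
TFP growth = 2.9 − 1.08 = 1.82%.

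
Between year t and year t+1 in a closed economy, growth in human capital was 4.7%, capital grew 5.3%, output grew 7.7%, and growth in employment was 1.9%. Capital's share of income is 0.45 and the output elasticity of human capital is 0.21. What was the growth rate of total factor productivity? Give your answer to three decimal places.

3.682%

Labor's share = 1 − 0.45 − 0.21 = 0.34.
Capital: 0.45 × 5.3 = 2.385 pp.
Human capital: 0.21 × 4.7 = 0.987 pp.
Employment: 0.34 × 1.9 = 0.646 pp.
TFP growth = 7.7 − 4.018 = 3.682%.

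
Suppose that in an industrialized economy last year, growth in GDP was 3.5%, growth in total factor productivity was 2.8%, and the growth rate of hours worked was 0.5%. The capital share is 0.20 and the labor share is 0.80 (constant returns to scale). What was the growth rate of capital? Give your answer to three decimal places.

Capital growth was 1.500%.

Labor's share = 1 − 0.2 = 0.8.
gY = gA + 0.8×0.5 + 0.2×g.
0.2×g = 3.5 − 2.8 − 0.4 = 0.3.
g = 0.3 / 0.2 = 1.5%.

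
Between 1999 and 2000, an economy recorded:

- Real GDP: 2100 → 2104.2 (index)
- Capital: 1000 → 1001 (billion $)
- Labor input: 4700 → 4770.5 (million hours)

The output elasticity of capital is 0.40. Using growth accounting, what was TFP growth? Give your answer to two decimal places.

Real GDP growth = (2104.2 − 2100) / 2100 = 0.2%.
Capital growth = (1001 − 1000) / 1000 = 0.1%.
Labor input growth = (4770.5 − 4700) / 4700 = 1.5%.
Labor's share = 1 − 0.4 = 0.6.
Capital: 0.4 × 0.1 = 0.04 pp.
Labor input: 0.6 × 1.5 = 0.9 pp.
TFP growth = 0.2 − 0.94 = -0.74%.

-0.74%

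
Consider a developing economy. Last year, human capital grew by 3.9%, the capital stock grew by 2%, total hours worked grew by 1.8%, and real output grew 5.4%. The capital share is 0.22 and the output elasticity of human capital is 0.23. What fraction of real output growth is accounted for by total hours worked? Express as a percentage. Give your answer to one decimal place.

18.3%

Labor's share = 1 − 0.22 − 0.23 = 0.55.
Total hours worked contributed 0.55 × 1.8 = 0.99 pp.
Share of growth = 0.99 / 5.4 × 100 = 18.333%.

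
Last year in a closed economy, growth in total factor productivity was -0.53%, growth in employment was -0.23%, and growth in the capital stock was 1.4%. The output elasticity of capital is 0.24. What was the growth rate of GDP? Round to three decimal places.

Labor's share = 1 − 0.24 = 0.76.
The capital stock: 0.24 × 1.4 = 0.336 pp.
Employment: 0.76 × (-0.23) = -0.1748 pp.
Output growth = -0.53 + 0.1612 = -0.3688%.

-0.369%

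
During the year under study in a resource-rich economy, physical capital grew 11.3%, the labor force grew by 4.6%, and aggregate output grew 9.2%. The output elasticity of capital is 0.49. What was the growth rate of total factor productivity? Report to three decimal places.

Labor's share = 1 − 0.49 = 0.51.
Physical capital: 0.49 × 11.3 = 5.537 pp.
The labor force: 0.51 × 4.6 = 2.346 pp.
TFP growth = 9.2 − 7.883 = 1.317%.

1.317%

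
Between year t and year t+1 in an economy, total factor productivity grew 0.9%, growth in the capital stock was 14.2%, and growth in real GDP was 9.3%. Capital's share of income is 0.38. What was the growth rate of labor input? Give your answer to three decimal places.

Labor's share = 1 − 0.38 = 0.62.
gY = gA + 0.38×14.2 + 0.62×g.
0.62×g = 9.3 − 0.9 − 5.396 = 3.004.
g = 3.004 / 0.62 = 4.84516%.

4.845%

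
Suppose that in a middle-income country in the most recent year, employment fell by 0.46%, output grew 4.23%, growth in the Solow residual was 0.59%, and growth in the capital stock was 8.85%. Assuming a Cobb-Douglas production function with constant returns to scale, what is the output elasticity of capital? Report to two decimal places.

gY = gA + α·gK + (1−α)·gL, so gY − gA − gL = α(gK − gL).
4.23 − 0.59 + 0.46 = α × (8.85 − (-0.46)).
4.1 = 9.31 α, so α = 0.4404.

0.44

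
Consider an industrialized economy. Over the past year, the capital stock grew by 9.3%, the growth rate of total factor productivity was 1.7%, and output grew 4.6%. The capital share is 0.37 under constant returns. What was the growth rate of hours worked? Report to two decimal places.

-0.86%

Labor's share = 1 − 0.37 = 0.63.
gY = gA + 0.37×9.3 + 0.63×g.
0.63×g = 4.6 − 1.7 − 3.441 = -0.541.
g = -0.541 / 0.63 = -0.8587%.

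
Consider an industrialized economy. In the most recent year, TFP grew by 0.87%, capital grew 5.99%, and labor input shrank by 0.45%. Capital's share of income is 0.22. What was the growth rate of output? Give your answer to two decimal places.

Labor's share = 1 − 0.22 = 0.78.
Capital: 0.22 × 5.99 = 1.3178 pp.
Labor input: 0.78 × (-0.45) = -0.351 pp.
Output growth = 0.87 + 0.9668 = 1.8368%.

1.84%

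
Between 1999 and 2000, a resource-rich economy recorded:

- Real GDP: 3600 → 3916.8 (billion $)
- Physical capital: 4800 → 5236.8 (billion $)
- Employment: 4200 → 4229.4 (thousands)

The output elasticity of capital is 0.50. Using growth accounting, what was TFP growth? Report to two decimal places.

TFP growth was 3.90%.

Real GDP growth = (3916.8 − 3600) / 3600 = 8.8%.
Physical capital growth = (5236.8 − 4800) / 4800 = 9.1%.
Employment growth = (4229.4 − 4200) / 4200 = 0.7%.
Labor's share = 1 − 0.5 = 0.5.
Physical capital: 0.5 × 9.1 = 4.55 pp.
Employment: 0.5 × 0.7 = 0.35 pp.
TFP growth = 8.8 − 4.9 = 3.9%.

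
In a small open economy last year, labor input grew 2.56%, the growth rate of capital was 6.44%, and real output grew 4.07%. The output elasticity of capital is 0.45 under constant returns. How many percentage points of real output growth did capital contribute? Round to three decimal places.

2.898 percentage points

Contribution = share × growth = 0.45 × 6.44 = 2.898 pp.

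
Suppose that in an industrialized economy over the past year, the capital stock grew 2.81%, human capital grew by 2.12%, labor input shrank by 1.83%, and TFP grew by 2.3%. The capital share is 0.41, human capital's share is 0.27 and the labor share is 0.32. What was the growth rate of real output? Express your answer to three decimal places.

Labor's share = 1 − 0.41 − 0.27 = 0.32.
The capital stock: 0.41 × 2.81 = 1.1521 pp.
Human capital: 0.27 × 2.12 = 0.5724 pp.
Labor input: 0.32 × (-1.83) = -0.5856 pp.
Output growth = 2.3 + 1.1389 = 3.4389%.

3.439%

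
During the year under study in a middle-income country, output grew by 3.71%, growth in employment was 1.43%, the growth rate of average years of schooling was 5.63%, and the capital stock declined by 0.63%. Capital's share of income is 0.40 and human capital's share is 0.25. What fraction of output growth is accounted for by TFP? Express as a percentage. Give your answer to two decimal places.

Labor's share = 1 − 0.4 − 0.25 = 0.35.
The capital stock: 0.4 × (-0.63) = -0.252 pp.
Average years of schooling: 0.25 × 5.63 = 1.4075 pp.
Employment: 0.35 × 1.43 = 0.5005 pp.
TFP growth = 3.71 − 1.656 = 2.054%.
TFP share of growth = 2.054 / 3.71 × 100 = 55.3639%.

TFP accounted for 55.36% of growth.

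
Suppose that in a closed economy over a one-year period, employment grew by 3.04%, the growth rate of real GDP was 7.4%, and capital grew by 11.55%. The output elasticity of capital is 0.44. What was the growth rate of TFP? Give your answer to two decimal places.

0.62%

Labor's share = 1 − 0.44 = 0.56.
Capital: 0.44 × 11.55 = 5.082 pp.
Employment: 0.56 × 3.04 = 1.7024 pp.
TFP growth = 7.4 − 6.7844 = 0.6156%.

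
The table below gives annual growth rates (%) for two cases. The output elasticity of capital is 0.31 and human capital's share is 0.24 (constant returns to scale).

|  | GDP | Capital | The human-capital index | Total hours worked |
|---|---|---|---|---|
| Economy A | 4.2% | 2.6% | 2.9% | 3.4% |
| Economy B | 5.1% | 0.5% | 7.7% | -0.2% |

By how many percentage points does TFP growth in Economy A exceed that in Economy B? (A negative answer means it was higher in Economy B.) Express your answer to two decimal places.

-2.02 percentage points

Labor's share = 1 − 0.31 − 0.24 = 0.45.
Economy A: TFP = 4.2 − 0.806 − 0.696 − 1.53 = 1.168%.
Economy B: TFP = 5.1 − 0.155 − 1.848 + 0.09 = 3.187%.
Difference = 1.168 − (3.187) = -2.019 pp.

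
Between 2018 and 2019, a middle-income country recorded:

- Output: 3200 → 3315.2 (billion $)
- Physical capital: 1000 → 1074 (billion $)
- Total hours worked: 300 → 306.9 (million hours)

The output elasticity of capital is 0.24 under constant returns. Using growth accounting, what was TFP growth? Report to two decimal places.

0.08%

Output growth = (3315.2 − 3200) / 3200 = 3.6%.
Physical capital growth = (1074 − 1000) / 1000 = 7.4%.
Total hours worked growth = (306.9 − 300) / 300 = 2.3%.
Labor's share = 1 − 0.24 = 0.76.
Physical capital: 0.24 × 7.4 = 1.776 pp.
Total hours worked: 0.76 × 2.3 = 1.748 pp.
TFP growth = 3.6 − 3.524 = 0.076%.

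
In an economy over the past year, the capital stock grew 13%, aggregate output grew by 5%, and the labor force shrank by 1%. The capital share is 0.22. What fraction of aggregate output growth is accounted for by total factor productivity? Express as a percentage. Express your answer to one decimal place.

58.4%

Labor's share = 1 − 0.22 = 0.78.
The capital stock: 0.22 × 13 = 2.86 pp.
The labor force: 0.78 × (-1) = -0.78 pp.
TFP growth = 5 − 2.08 = 2.92%.
TFP share of growth = 2.92 / 5 × 100 = 58.4%.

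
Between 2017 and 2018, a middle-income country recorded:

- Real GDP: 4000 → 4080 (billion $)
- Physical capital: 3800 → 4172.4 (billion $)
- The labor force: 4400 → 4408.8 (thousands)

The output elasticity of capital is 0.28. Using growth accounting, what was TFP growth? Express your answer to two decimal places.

-0.89%

Real GDP growth = (4080 − 4000) / 4000 = 2%.
Physical capital growth = (4172.4 − 3800) / 3800 = 9.8%.
The labor force growth = (4408.8 − 4400) / 4400 = 0.2%.
Labor's share = 1 − 0.28 = 0.72.
Physical capital: 0.28 × 9.8 = 2.744 pp.
The labor force: 0.72 × 0.2 = 0.144 pp.
TFP growth = 2 − 2.888 = -0.888%.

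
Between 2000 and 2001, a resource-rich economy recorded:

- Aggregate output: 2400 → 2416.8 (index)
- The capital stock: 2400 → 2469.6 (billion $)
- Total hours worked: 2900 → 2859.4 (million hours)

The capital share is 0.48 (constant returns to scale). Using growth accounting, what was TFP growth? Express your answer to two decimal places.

Aggregate output growth = (2416.8 − 2400) / 2400 = 0.7%.
The capital stock growth = (2469.6 − 2400) / 2400 = 2.9%.
Total hours worked growth = (2859.4 − 2900) / 2900 = -1.4%.
Labor's share = 1 − 0.48 = 0.52.
The capital stock: 0.48 × 2.9 = 1.392 pp.
Total hours worked: 0.52 × (-1.4) = -0.728 pp.
TFP growth = 0.7 − 0.664 = 0.036%.

TFP growth was 0.04%.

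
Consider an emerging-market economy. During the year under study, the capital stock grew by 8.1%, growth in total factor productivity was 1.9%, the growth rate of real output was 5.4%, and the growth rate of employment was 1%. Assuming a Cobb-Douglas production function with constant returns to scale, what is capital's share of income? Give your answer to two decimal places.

Capital's share of income is 0.35.

gY = gA + α·gK + (1−α)·gL, so gY − gA − gL = α(gK − gL).
5.4 − 1.9 − 1 = α × (8.1 − 1).
2.5 = 7.1 α, so α = 0.3521.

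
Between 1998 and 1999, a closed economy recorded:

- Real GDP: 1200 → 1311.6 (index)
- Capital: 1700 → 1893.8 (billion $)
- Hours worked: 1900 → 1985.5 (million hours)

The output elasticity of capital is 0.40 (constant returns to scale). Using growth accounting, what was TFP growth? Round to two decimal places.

2.04%

Real GDP growth = (1311.6 − 1200) / 1200 = 9.3%.
Capital growth = (1893.8 − 1700) / 1700 = 11.4%.
Hours worked growth = (1985.5 − 1900) / 1900 = 4.5%.
Labor's share = 1 − 0.4 = 0.6.
Capital: 0.4 × 11.4 = 4.56 pp.
Hours worked: 0.6 × 4.5 = 2.7 pp.
TFP growth = 9.3 − 7.26 = 2.04%.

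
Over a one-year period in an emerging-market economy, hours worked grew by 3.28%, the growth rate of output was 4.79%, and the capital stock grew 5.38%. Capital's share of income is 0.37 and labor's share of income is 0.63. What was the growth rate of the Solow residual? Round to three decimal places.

0.733%

Labor's share = 1 − 0.37 = 0.63.
The capital stock: 0.37 × 5.38 = 1.9906 pp.
Hours worked: 0.63 × 3.28 = 2.0664 pp.
TFP growth = 4.79 − 4.057 = 0.733%.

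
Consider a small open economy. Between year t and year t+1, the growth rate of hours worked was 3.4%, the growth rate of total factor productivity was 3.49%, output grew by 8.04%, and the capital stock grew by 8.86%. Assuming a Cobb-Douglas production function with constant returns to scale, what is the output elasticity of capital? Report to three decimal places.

The output elasticity of capital is 0.211.

gY = gA + α·gK + (1−α)·gL, so gY − gA − gL = α(gK − gL).
8.04 − 3.49 − 3.4 = α × (8.86 − 3.4).
1.15 = 5.46 α, so α = 0.21062.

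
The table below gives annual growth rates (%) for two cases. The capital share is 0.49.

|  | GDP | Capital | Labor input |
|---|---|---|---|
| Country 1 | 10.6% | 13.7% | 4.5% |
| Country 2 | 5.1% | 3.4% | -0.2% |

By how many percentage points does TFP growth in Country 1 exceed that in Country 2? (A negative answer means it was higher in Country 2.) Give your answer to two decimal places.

-1.94 percentage points

Labor's share = 1 − 0.49 = 0.51.
Country 1: TFP = 10.6 − 6.713 − 2.295 = 1.592%.
Country 2: TFP = 5.1 − 1.666 + 0.102 = 3.536%.
Difference = 1.592 − (3.536) = -1.944 pp.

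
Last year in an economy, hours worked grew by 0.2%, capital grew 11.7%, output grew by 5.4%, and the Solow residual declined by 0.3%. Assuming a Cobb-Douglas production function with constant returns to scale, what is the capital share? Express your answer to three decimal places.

0.478

gY = gA + α·gK + (1−α)·gL, so gY − gA − gL = α(gK − gL).
5.4 + 0.3 − 0.2 = α × (11.7 − 0.2).
5.5 = 11.5 α, so α = 0.47826.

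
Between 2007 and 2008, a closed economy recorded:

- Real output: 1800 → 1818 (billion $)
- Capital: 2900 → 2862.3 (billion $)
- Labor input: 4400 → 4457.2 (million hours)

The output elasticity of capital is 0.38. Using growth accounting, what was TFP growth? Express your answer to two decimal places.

Real output growth = (1818 − 1800) / 1800 = 1%.
Capital growth = (2862.3 − 2900) / 2900 = -1.3%.
Labor input growth = (4457.2 − 4400) / 4400 = 1.3%.
Labor's share = 1 − 0.38 = 0.62.
Capital: 0.38 × (-1.3) = -0.494 pp.
Labor input: 0.62 × 1.3 = 0.806 pp.
TFP growth = 1 − 0.312 = 0.688%.

0.69%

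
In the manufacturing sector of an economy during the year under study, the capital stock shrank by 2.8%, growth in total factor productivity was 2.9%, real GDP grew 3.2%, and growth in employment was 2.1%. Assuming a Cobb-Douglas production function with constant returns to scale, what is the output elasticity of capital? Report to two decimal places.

gY = gA + α·gK + (1−α)·gL, so gY − gA − gL = α(gK − gL).
3.2 − 2.9 − 2.1 = α × (-2.8 − 2.1).
-1.8 = -4.9 α, so α = 0.3673.

α = 0.37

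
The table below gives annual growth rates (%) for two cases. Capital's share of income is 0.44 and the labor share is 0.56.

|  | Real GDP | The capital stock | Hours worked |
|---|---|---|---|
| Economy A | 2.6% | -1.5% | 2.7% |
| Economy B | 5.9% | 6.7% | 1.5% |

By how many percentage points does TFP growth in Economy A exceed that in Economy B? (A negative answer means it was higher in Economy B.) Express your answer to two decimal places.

Labor's share = 1 − 0.44 = 0.56.
Economy A: TFP = 2.6 + 0.66 − 1.512 = 1.748%.
Economy B: TFP = 5.9 − 2.948 − 0.84 = 2.112%.
Difference = 1.748 − (2.112) = -0.364 pp.

-0.36 percentage points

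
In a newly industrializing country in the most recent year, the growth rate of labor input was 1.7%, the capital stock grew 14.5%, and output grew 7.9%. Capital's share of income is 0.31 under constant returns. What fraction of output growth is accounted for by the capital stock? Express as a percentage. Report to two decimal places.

The capital stock contributed 0.31 × 14.5 = 4.495 pp.
Share of growth = 4.495 / 7.9 × 100 = 56.8987%.

The capital stock accounted for 56.90% of growth.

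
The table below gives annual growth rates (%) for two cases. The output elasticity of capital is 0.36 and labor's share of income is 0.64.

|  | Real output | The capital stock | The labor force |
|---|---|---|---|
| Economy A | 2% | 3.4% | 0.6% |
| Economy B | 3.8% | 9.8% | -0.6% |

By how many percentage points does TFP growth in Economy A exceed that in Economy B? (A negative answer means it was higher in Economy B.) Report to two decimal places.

-0.26 percentage points

Labor's share = 1 − 0.36 = 0.64.
Economy A: TFP = 2 − 1.224 − 0.384 = 0.392%.
Economy B: TFP = 3.8 − 3.528 + 0.384 = 0.656%.
Difference = 0.392 − (0.656) = -0.264 pp.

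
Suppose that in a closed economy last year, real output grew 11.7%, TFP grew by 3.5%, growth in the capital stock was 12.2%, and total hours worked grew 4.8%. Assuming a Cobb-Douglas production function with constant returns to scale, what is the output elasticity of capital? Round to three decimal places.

gY = gA + α·gK + (1−α)·gL, so gY − gA − gL = α(gK − gL).
11.7 − 3.5 − 4.8 = α × (12.2 − 4.8).
3.4 = 7.4 α, so α = 0.45946.

The output elasticity of capital is 0.459.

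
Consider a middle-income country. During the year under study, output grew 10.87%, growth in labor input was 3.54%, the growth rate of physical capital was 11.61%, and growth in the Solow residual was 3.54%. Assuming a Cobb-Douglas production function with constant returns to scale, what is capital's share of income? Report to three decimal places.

α = 0.470

gY = gA + α·gK + (1−α)·gL, so gY − gA − gL = α(gK − gL).
10.87 − 3.54 − 3.54 = α × (11.61 − 3.54).
3.79 = 8.07 α, so α = 0.46964.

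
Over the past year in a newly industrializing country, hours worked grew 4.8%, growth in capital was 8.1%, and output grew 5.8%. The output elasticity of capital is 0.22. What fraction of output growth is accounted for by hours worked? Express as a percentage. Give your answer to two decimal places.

64.55%

Labor's share = 1 − 0.22 = 0.78.
Hours worked contributed 0.78 × 4.8 = 3.744 pp.
Share of growth = 3.744 / 5.8 × 100 = 64.5517%.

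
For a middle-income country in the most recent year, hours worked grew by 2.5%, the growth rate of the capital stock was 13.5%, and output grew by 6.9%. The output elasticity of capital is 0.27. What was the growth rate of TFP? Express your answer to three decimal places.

1.430%

Labor's share = 1 − 0.27 = 0.73.
The capital stock: 0.27 × 13.5 = 3.645 pp.
Hours worked: 0.73 × 2.5 = 1.825 pp.
TFP growth = 6.9 − 5.47 = 1.43%.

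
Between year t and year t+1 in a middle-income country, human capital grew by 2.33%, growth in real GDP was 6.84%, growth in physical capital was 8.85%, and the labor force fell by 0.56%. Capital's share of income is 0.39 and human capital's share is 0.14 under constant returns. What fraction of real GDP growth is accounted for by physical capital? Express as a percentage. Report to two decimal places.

Physical capital contributed 0.39 × 8.85 = 3.4515 pp.
Share of growth = 3.4515 / 6.84 × 100 = 50.4605%.

50.46%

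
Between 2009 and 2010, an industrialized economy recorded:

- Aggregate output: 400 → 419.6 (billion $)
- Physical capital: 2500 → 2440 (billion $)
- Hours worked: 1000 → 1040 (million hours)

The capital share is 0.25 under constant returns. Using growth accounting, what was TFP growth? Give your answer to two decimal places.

Aggregate output growth = (419.6 − 400) / 400 = 4.9%.
Physical capital growth = (2440 − 2500) / 2500 = -2.4%.
Hours worked growth = (1040 − 1000) / 1000 = 4%.
Labor's share = 1 − 0.25 = 0.75.
Physical capital: 0.25 × (-2.4) = -0.6 pp.
Hours worked: 0.75 × 4 = 3 pp.
TFP growth = 4.9 − 2.4 = 2.5%.

2.50%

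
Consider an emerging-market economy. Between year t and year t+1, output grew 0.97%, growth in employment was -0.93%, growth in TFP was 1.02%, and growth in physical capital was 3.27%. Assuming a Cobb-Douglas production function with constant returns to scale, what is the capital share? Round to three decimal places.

The capital share is 0.210.

gY = gA + α·gK + (1−α)·gL, so gY − gA − gL = α(gK − gL).
0.97 − 1.02 + 0.93 = α × (3.27 − (-0.93)).
0.88 = 4.2 α, so α = 0.20952.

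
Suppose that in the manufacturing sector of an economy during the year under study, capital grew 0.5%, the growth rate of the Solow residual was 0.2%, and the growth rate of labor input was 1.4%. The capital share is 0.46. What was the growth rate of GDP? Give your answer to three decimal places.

1.186%

Labor's share = 1 − 0.46 = 0.54.
Capital: 0.46 × 0.5 = 0.23 pp.
Labor input: 0.54 × 1.4 = 0.756 pp.
Output growth = 0.2 + 0.986 = 1.186%.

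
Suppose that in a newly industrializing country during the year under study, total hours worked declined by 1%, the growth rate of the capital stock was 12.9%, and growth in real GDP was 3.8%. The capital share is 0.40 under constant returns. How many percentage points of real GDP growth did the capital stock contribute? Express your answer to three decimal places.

Contribution = share × growth = 0.4 × 12.9 = 5.16 pp.

5.160 percentage points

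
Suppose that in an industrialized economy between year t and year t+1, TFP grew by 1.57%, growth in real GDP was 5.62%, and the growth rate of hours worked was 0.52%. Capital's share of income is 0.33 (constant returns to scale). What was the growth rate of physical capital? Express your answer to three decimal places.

Labor's share = 1 − 0.33 = 0.67.
gY = gA + 0.67×0.52 + 0.33×g.
0.33×g = 5.62 − 1.57 − 0.3484 = 3.7016.
g = 3.7016 / 0.33 = 11.21697%.

Physical capital growth was 11.217%.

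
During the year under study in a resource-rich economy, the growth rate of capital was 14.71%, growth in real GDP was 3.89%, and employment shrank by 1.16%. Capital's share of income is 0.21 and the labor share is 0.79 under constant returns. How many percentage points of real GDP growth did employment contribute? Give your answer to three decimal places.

Labor's share = 1 − 0.21 = 0.79.
Contribution = share × growth = 0.79 × (-1.16) = -0.9164 pp.

-0.916 pp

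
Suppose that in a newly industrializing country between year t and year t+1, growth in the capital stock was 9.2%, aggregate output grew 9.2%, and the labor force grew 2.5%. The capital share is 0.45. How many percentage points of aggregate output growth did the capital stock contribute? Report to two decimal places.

Contribution = share × growth = 0.45 × 9.2 = 4.14 pp.

4.14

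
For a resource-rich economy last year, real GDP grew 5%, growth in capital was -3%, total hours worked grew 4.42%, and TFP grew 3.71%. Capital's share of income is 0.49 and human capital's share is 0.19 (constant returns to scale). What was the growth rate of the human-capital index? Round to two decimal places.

The human-capital index grew 7.08%.

Labor's share = 1 − 0.49 − 0.19 = 0.32.
gY = gA + 0.49×(-3) + 0.32×4.42 + 0.19×g.
0.19×g = 5 − 3.71 + 0.0556 = 1.3456.
g = 1.3456 / 0.19 = 7.0821%.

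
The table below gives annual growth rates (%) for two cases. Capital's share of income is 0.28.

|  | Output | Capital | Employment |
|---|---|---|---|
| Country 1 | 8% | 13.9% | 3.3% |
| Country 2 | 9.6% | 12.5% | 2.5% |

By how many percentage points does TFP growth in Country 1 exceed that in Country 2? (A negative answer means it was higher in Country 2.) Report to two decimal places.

Labor's share = 1 − 0.28 = 0.72.
Country 1: TFP = 8 − 3.892 − 2.376 = 1.732%.
Country 2: TFP = 9.6 − 3.5 − 1.8 = 4.3%.
Difference = 1.732 − (4.3) = -2.568 pp.

-2.57 percentage points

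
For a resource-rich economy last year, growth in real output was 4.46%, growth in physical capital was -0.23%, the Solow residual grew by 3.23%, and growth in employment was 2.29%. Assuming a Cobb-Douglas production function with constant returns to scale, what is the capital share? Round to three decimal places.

gY = gA + α·gK + (1−α)·gL, so gY − gA − gL = α(gK − gL).
4.46 − 3.23 − 2.29 = α × (-0.23 − 2.29).
-1.06 = -2.52 α, so α = 0.42063.

0.421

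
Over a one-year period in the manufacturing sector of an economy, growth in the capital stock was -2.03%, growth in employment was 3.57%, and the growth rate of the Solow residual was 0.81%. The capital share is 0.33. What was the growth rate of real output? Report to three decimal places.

Real output growth was 2.532%.

Labor's share = 1 − 0.33 = 0.67.
The capital stock: 0.33 × (-2.03) = -0.6699 pp.
Employment: 0.67 × 3.57 = 2.3919 pp.
Output growth = 0.81 + 1.722 = 2.532%.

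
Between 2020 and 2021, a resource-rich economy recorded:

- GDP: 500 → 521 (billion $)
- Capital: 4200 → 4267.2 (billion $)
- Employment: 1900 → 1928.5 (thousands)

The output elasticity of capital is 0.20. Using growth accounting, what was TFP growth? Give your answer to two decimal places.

GDP growth = (521 − 500) / 500 = 4.2%.
Capital growth = (4267.2 − 4200) / 4200 = 1.6%.
Employment growth = (1928.5 − 1900) / 1900 = 1.5%.
Labor's share = 1 − 0.2 = 0.8.
Capital: 0.2 × 1.6 = 0.32 pp.
Employment: 0.8 × 1.5 = 1.2 pp.
TFP growth = 4.2 − 1.52 = 2.68%.

2.68%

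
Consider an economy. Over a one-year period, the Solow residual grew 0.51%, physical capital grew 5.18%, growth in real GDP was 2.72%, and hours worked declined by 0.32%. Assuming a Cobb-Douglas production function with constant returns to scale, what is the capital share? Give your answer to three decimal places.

α = 0.460

gY = gA + α·gK + (1−α)·gL, so gY − gA − gL = α(gK − gL).
2.72 − 0.51 + 0.32 = α × (5.18 − (-0.32)).
2.53 = 5.5 α, so α = 0.46.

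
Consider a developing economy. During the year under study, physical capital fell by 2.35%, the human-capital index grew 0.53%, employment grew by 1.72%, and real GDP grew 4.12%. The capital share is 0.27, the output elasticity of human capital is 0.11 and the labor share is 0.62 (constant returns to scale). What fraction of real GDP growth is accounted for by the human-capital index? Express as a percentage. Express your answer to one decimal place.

The human-capital index contributed 0.11 × 0.53 = 0.0583 pp.
Share of growth = 0.0583 / 4.12 × 100 = 1.415%.

1.4%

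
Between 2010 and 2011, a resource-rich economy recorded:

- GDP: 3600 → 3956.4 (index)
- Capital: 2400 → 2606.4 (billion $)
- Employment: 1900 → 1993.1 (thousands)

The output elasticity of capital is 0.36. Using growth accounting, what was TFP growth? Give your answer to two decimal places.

GDP growth = (3956.4 − 3600) / 3600 = 9.9%.
Capital growth = (2606.4 − 2400) / 2400 = 8.6%.
Employment growth = (1993.1 − 1900) / 1900 = 4.9%.
Labor's share = 1 − 0.36 = 0.64.
Capital: 0.36 × 8.6 = 3.096 pp.
Employment: 0.64 × 4.9 = 3.136 pp.
TFP growth = 9.9 − 6.232 = 3.668%.

TFP grew 3.67%.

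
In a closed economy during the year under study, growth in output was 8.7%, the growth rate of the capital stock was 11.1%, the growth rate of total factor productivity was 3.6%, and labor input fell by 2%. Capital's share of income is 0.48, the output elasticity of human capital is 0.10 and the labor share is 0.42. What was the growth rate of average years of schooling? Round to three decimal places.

Labor's share = 1 − 0.48 − 0.1 = 0.42.
gY = gA + 0.48×11.1 + 0.42×(-2) + 0.1×g.
0.1×g = 8.7 − 3.6 − 4.488 = 0.612.
g = 0.612 / 0.1 = 6.12%.

Average years of schooling growth was 6.120%.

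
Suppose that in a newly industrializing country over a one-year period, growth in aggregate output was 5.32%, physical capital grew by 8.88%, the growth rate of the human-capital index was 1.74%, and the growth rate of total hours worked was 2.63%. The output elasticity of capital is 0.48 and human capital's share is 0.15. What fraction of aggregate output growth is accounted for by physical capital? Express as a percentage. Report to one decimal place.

80.1%

Physical capital contributed 0.48 × 8.88 = 4.2624 pp.
Share of growth = 4.2624 / 5.32 × 100 = 80.12%.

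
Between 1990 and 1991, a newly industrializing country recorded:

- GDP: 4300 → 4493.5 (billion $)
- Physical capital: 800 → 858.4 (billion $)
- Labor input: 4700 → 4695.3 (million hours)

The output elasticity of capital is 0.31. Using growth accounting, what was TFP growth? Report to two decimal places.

GDP growth = (4493.5 − 4300) / 4300 = 4.5%.
Physical capital growth = (858.4 − 800) / 800 = 7.3%.
Labor input growth = (4695.3 − 4700) / 4700 = -0.1%.
Labor's share = 1 − 0.31 = 0.69.
Physical capital: 0.31 × 7.3 = 2.263 pp.
Labor input: 0.69 × (-0.1) = -0.069 pp.
TFP growth = 4.5 − 2.194 = 2.306%.

TFP growth was 2.31%.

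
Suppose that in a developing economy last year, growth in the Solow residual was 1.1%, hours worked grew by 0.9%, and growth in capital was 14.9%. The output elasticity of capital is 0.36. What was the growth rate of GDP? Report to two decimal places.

Labor's share = 1 − 0.36 = 0.64.
Capital: 0.36 × 14.9 = 5.364 pp.
Hours worked: 0.64 × 0.9 = 0.576 pp.
Output growth = 1.1 + 5.94 = 7.04%.

GDP growth was 7.04%.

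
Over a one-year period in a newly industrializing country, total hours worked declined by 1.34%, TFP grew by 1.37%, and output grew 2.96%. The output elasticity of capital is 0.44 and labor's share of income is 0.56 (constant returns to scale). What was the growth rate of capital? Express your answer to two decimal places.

Labor's share = 1 − 0.44 = 0.56.
gY = gA + 0.56×(-1.34) + 0.44×g.
0.44×g = 2.96 − 1.37 + 0.7504 = 2.3404.
g = 2.3404 / 0.44 = 5.3191%.

5.32%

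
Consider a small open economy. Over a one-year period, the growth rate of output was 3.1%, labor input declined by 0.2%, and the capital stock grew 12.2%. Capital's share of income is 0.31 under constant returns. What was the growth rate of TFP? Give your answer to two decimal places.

-0.54%

Labor's share = 1 − 0.31 = 0.69.
The capital stock: 0.31 × 12.2 = 3.782 pp.
Labor input: 0.69 × (-0.2) = -0.138 pp.
TFP growth = 3.1 − 3.644 = -0.544%.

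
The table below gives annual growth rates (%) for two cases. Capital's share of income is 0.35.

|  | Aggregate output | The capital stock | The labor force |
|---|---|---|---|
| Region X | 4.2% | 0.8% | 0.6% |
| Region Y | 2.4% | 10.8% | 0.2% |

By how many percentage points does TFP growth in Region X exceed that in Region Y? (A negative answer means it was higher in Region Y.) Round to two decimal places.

5.04 percentage points

Labor's share = 1 − 0.35 = 0.65.
Region X: TFP = 4.2 − 0.28 − 0.39 = 3.53%.
Region Y: TFP = 2.4 − 3.78 − 0.13 = -1.51%.
Difference = 3.53 − (-1.51) = 5.04 pp.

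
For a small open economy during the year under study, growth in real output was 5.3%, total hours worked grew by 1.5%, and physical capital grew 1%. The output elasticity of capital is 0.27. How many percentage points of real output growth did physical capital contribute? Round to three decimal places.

Contribution = share × growth = 0.27 × 1 = 0.27 pp.

0.270 pp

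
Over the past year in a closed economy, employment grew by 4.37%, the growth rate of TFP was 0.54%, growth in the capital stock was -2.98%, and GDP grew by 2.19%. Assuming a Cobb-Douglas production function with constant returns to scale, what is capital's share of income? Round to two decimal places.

gY = gA + α·gK + (1−α)·gL, so gY − gA − gL = α(gK − gL).
2.19 − 0.54 − 4.37 = α × (-2.98 − 4.37).
-2.72 = -7.35 α, so α = 0.3701.

0.37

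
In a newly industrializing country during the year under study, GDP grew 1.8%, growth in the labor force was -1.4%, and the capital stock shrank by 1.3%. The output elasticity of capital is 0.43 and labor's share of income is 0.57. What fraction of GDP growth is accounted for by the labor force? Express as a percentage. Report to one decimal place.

-44.3%

Labor's share = 1 − 0.43 = 0.57.
The labor force contributed 0.57 × (-1.4) = -0.798 pp.
Share of growth = -0.798 / 1.8 × 100 = -44.333%.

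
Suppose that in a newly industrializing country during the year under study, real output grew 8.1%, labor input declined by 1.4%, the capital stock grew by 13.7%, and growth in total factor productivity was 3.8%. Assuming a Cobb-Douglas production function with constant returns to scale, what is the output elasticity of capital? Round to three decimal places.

gY = gA + α·gK + (1−α)·gL, so gY − gA − gL = α(gK − gL).
8.1 − 3.8 + 1.4 = α × (13.7 − (-1.4)).
5.7 = 15.1 α, so α = 0.37748.

The output elasticity of capital is 0.377.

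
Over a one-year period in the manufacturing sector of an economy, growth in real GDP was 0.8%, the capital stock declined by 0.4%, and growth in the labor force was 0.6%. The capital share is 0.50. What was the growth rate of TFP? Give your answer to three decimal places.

Labor's share = 1 − 0.5 = 0.5.
The capital stock: 0.5 × (-0.4) = -0.2 pp.
The labor force: 0.5 × 0.6 = 0.3 pp.
TFP growth = 0.8 − 0.1 = 0.7%.

TFP growth was 0.700%.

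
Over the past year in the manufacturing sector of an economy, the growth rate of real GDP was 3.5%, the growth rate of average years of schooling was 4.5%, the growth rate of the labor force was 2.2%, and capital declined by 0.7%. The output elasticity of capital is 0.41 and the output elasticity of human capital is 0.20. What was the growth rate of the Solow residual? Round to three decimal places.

Labor's share = 1 − 0.41 − 0.2 = 0.39.
Capital: 0.41 × (-0.7) = -0.287 pp.
Average years of schooling: 0.2 × 4.5 = 0.9 pp.
The labor force: 0.39 × 2.2 = 0.858 pp.
TFP growth = 3.5 − 1.471 = 2.029%.

The Solow residual grew 2.029%.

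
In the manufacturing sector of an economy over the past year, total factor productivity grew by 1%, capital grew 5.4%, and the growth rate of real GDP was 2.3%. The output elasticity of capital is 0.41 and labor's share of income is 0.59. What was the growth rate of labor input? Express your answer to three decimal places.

Labor's share = 1 − 0.41 = 0.59.
gY = gA + 0.41×5.4 + 0.59×g.
0.59×g = 2.3 − 1 − 2.214 = -0.914.
g = -0.914 / 0.59 = -1.54915%.

-1.549%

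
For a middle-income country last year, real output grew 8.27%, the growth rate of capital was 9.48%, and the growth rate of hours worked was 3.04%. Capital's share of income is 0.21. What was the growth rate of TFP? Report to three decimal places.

TFP grew 3.878%.

Labor's share = 1 − 0.21 = 0.79.
Capital: 0.21 × 9.48 = 1.9908 pp.
Hours worked: 0.79 × 3.04 = 2.4016 pp.
TFP growth = 8.27 − 4.3924 = 3.8776%.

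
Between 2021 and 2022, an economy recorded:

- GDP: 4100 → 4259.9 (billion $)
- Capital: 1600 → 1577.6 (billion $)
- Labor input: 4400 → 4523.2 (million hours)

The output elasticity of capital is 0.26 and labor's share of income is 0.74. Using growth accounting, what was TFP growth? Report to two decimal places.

TFP growth was 2.19%.

GDP growth = (4259.9 − 4100) / 4100 = 3.9%.
Capital growth = (1577.6 − 1600) / 1600 = -1.4%.
Labor input growth = (4523.2 − 4400) / 4400 = 2.8%.
Labor's share = 1 − 0.26 = 0.74.
Capital: 0.26 × (-1.4) = -0.364 pp.
Labor input: 0.74 × 2.8 = 2.072 pp.
TFP growth = 3.9 − 1.708 = 2.192%.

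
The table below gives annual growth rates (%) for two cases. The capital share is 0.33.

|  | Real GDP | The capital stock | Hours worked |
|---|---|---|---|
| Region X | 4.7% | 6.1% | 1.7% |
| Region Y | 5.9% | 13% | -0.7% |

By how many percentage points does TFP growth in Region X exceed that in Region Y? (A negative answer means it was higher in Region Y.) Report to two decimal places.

Labor's share = 1 − 0.33 = 0.67.
Region X: TFP = 4.7 − 2.013 − 1.139 = 1.548%.
Region Y: TFP = 5.9 − 4.29 + 0.469 = 2.079%.
Difference = 1.548 − (2.079) = -0.531 pp.

-0.53 percentage points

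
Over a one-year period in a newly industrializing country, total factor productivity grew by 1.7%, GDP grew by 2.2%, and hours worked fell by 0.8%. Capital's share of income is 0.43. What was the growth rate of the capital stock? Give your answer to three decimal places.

2.223%

Labor's share = 1 − 0.43 = 0.57.
gY = gA + 0.57×(-0.8) + 0.43×g.
0.43×g = 2.2 − 1.7 + 0.456 = 0.956.
g = 0.956 / 0.43 = 2.22326%.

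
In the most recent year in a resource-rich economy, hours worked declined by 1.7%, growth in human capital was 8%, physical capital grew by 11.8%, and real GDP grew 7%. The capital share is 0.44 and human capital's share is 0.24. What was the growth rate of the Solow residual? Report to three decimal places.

The Solow residual growth was 0.432%.

Labor's share = 1 − 0.44 − 0.24 = 0.32.
Physical capital: 0.44 × 11.8 = 5.192 pp.
Human capital: 0.24 × 8 = 1.92 pp.
Hours worked: 0.32 × (-1.7) = -0.544 pp.
TFP growth = 7 − 6.568 = 0.432%.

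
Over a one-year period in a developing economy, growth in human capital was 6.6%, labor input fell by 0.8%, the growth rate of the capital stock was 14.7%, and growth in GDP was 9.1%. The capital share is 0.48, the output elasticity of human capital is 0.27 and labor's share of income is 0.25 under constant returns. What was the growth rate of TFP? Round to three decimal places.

Labor's share = 1 − 0.48 − 0.27 = 0.25.
The capital stock: 0.48 × 14.7 = 7.056 pp.
Human capital: 0.27 × 6.6 = 1.782 pp.
Labor input: 0.25 × (-0.8) = -0.2 pp.
TFP growth = 9.1 − 8.638 = 0.462%.

TFP growth was 0.462%.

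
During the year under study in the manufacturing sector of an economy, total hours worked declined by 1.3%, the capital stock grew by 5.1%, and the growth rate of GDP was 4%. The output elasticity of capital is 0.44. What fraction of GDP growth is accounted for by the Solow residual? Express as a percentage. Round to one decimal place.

The Solow residual accounted for 62.1% of growth.

Labor's share = 1 − 0.44 = 0.56.
The capital stock: 0.44 × 5.1 = 2.244 pp.
Total hours worked: 0.56 × (-1.3) = -0.728 pp.
TFP growth = 4 − 1.516 = 2.484%.
TFP share of growth = 2.484 / 4 × 100 = 62.1%.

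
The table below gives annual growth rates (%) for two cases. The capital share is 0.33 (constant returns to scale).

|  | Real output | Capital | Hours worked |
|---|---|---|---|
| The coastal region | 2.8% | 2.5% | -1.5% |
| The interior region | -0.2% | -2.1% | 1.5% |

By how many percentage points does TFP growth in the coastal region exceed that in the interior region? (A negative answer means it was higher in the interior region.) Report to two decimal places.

Labor's share = 1 − 0.33 = 0.67.
The coastal region: TFP = 2.8 − 0.825 + 1.005 = 2.98%.
The interior region: TFP = -0.2 + 0.693 − 1.005 = -0.512%.
Difference = 2.98 − (-0.512) = 3.492 pp.

3.49 percentage points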